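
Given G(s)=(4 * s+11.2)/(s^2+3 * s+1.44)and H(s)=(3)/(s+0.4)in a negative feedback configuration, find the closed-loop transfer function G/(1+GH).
Closed-loop T = G/(1+GH).
Numerator: G_num * H_den = 4*s^2 + 12.8*s + 4.48.
Denominator: G_den * H_den + G_num * H_num = (s^3 + 3.4*s^2 + 2.64*s + 0.576) + (12*s + 33.6) = s^3 + 3.4*s^2 + 14.64*s + 34.176.
T(s) = (4*s^2 + 12.8*s + 4.48)/(s^3 + 3.4*s^2 + 14.64*s + 34.176)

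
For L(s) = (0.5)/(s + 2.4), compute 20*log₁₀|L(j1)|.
Substitute s = j*1: L(j1) = 0.177515 - 0.0739645j.
|L(j1)| = sqrt(Re² + Im²) = 0.1923.
20*log₁₀(0.1923) = -14.32 dB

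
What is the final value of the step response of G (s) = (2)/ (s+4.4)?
FVT: lim_{t→∞} y(t) = lim_{s→0} s*Y(s) where Y(s) = G(s)/s.
= lim_{s→0} G(s) = G(0) = num(0)/den(0) = 2/4.4 = 0.4545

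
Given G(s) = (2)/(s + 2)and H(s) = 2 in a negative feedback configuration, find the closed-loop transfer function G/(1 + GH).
Closed-loop T = G/(1+GH).
Numerator: G_num * H_den = 2.
Denominator: G_den * H_den + G_num * H_num = (s + 2) + (4) = s + 6.
T(s) = (2)/(s + 6)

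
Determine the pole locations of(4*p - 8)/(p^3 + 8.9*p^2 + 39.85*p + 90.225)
Set denominator = 0: p^3 + 8.9*p^2 + 39.85*p + 90.225 = (p + 4.5)(p^2 + 4.4*p + 20.05) = 0 → Poles: -2.2 + 3.9j, -2.2 - 3.9j, -4.5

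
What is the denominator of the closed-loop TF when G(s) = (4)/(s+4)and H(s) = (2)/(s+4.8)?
Characteristic poly = G_den * H_den + G_num * H_num = (s^2 + 8.8*s + 19.2) + (8) = s^2 + 8.8*s + 27.2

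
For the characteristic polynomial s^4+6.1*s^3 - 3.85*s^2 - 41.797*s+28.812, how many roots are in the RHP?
s^4 + 6.1*s^3 - 3.85*s^2 - 41.797*s + 28.812 = (s - 2.1)(s + 4)(s + 4.9)(s - 0.7). Poles: -4, -4.9, 0.7, 2.1. RHP poles (Re>0): 2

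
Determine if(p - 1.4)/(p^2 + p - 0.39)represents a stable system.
Denominator: p^2 + p - 0.39 = (p - 0.3)(p + 1.3). Poles: -1.3, 0.3. All Re(p)<0: No (unstable)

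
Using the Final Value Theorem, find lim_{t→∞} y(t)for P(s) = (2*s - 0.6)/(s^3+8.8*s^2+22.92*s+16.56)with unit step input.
FVT: lim_{t→∞} y(t) = lim_{s→0} s*Y(s) where Y(s) = P(s)/s.
= lim_{s→0} P(s) = P(0) = num(0)/den(0) = -0.6/16.56 = -0.03623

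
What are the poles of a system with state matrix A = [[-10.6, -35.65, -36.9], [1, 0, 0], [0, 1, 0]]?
Eigenvalues solve det(λI - A) = 0.
Characteristic polynomial: λ^3 + 10.6*λ^2 + 35.65*λ + 36.9 = 0.
Factor: (λ + 4.5)(λ + 4.1)(λ + 2) = 0.
Roots: -2, -4.1, -4.5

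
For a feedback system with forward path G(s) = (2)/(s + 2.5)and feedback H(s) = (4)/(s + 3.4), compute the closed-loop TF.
Closed-loop T = G/(1+GH).
Numerator: G_num * H_den = 2*s + 6.8.
Denominator: G_den * H_den + G_num * H_num = (s^2 + 5.9*s + 8.5) + (8) = s^2 + 5.9*s + 16.5.
T(s) = (2*s + 6.8)/(s^2 + 5.9*s + 16.5)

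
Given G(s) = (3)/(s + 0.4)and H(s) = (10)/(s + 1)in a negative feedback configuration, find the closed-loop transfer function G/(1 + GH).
Closed-loop T = G/(1+GH).
Numerator: G_num * H_den = 3*s + 3.
Denominator: G_den * H_den + G_num * H_num = (s^2 + 1.4*s + 0.4) + (30) = s^2 + 1.4*s + 30.4.
T(s) = (3*s + 3)/(s^2 + 1.4*s + 30.4)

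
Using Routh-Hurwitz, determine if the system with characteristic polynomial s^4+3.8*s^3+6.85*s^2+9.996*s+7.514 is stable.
Routh array:
s^4: [1, 6.85, 7.514]; s^3: [3.8, 9.996]; s^2: [4.21947, 7.514]; s^1: [3.22899]; s^0: [7.514]
First column: [1, 3.8, 4.21947, 3.22899, 7.514]. Sign changes = 0.
Yes, stable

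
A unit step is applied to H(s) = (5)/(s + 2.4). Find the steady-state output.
FVT: lim_{t→∞} y(t) = lim_{s→0} s*Y(s) where Y(s) = H(s)/s.
= lim_{s→0} H(s) = H(0) = num(0)/den(0) = 5/2.4 = 2.083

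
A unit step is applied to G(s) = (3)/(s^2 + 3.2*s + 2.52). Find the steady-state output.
FVT: lim_{t→∞} y(t) = lim_{s→0} s*Y(s) where Y(s) = G(s)/s.
= lim_{s→0} G(s) = G(0) = num(0)/den(0) = 3/2.52 = 1.19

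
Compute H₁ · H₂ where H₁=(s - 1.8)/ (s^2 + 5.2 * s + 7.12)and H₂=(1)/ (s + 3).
Series: H = H₁ · H₂ = (n₁·n₂)/(d₁·d₂).
Num: n₁·n₂ = s - 1.8. Den: d₁·d₂ = s^3 + 8.2*s^2 + 22.72*s + 21.36.
H(s) = (s - 1.8)/(s^3 + 8.2*s^2 + 22.72*s + 21.36)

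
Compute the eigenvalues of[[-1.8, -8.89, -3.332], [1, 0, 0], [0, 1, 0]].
Eigenvalues solve det(λI - A) = 0.
Characteristic polynomial: λ^3 + 1.8*λ^2 + 8.89*λ + 3.332 = 0.
Factor: (λ + 0.4)(λ^2 + 1.4*λ + 8.33) = 0.
Roots: -0.4, -0.7 + 2.8j, -0.7 - 2.8j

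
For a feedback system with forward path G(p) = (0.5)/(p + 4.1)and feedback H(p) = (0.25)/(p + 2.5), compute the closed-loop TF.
Closed-loop T = G/(1+GH).
Numerator: G_num * H_den = 0.5*p + 1.25.
Denominator: G_den * H_den + G_num * H_num = (p^2 + 6.6*p + 10.25) + (0.125) = p^2 + 6.6*p + 10.375.
T(p) = (0.5*p + 1.25)/(p^2 + 6.6*p + 10.375)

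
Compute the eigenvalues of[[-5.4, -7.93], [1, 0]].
Eigenvalues solve det(λI - A) = 0.
Characteristic polynomial: λ^2 + 5.4*λ + 7.93 = 0.
Roots: -2.7 + 0.8j, -2.7 - 0.8j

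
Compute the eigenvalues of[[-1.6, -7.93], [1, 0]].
Eigenvalues solve det(λI - A) = 0.
Characteristic polynomial: λ^2 + 1.6*λ + 7.93 = 0.
Roots: -0.8 + 2.7j, -0.8 - 2.7j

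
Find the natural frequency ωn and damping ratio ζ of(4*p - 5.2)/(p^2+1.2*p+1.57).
Underdamped: complex pole -0.6 + 1.1j. ωn = |pole| = 1.253, ζ = -Re(pole)/ωn = 0.4789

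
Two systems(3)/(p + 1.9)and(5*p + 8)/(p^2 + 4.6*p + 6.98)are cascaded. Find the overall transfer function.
Series: H = H₁ · H₂ = (n₁·n₂)/(d₁·d₂).
Num: n₁·n₂ = 15*p + 24. Den: d₁·d₂ = p^3 + 6.5*p^2 + 15.72*p + 13.262.
H(p) = (15*p + 24)/(p^3 + 6.5*p^2 + 15.72*p + 13.262)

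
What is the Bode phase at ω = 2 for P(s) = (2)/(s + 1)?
Substitute s = j*2: P(j2) = 0.4 - 0.8j.
∠P(j2) = atan2(Im, Re) = atan2(-0.8, 0.4) = -63.43°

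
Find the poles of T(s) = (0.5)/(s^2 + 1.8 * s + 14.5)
Set denominator = 0: s^2 + 1.8*s + 14.5 = 0 → Poles: -0.9 + 3.7j, -0.9 - 3.7j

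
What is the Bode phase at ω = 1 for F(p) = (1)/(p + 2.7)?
Substitute p = j*1: F(j1) = 0.325694 - 0.120627j.
∠F(j1) = atan2(Im, Re) = atan2(-0.120627, 0.325694) = -20.32°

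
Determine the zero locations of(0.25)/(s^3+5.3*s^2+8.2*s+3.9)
Numerator is a nonzero constant (0.25) → Zeros: none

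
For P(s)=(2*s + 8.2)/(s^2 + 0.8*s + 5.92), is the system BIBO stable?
Denominator: s^2 + 0.8*s + 5.92. Poles: -0.4 + 2.4j, -0.4 - 2.4j. All Re(p)<0: Yes (stable)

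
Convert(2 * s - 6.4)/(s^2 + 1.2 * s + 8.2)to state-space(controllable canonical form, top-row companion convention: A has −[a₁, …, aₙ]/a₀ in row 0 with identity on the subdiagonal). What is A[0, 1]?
Reachable canonical form for den = s^2 + 1.2*s + 8.2: top row of A = -[a₁,a₂,...,aₙ]/a₀, ones on the subdiagonal, zeros elsewhere.
A = [[-1.2, -8.2], [1, 0]].
A[0,1] = -8.2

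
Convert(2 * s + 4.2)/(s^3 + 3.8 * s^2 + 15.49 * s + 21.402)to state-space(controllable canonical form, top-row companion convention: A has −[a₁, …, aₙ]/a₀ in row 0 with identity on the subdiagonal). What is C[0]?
Reachable canonical form: C = numerator coefficients (right-aligned, zero-padded to length n).
num = 2*s + 4.2, C = [[0, 2, 4.2]].
C[0] = 0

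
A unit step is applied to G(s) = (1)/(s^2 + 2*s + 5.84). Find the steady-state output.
FVT: lim_{t→∞} y(t) = lim_{s→0} s*Y(s) where Y(s) = G(s)/s.
= lim_{s→0} G(s) = G(0) = num(0)/den(0) = 1/5.84 = 0.1712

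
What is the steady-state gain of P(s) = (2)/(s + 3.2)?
DC gain = P(0) = num(0)/den(0) = 2/3.2 = 0.625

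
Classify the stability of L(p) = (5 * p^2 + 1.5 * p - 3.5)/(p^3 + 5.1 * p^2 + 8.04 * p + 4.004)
Denominator: p^3 + 5.1*p^2 + 8.04*p + 4.004 = (p + 2.6)(p + 1.1)(p + 1.4). Poles: -1.1, -1.4, -2.6. Stable (all poles in LHP)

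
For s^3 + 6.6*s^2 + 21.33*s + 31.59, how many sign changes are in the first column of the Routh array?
Routh array:
s^3: [1, 21.33]; s^2: [6.6, 31.59]; s^1: [16.5436]; s^0: [31.59]
First column: [1, 6.6, 16.5436, 31.59]. Sign changes = 0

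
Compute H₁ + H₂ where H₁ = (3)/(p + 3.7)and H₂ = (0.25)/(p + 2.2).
Parallel: H = H₁ + H₂ = (n₁·d₂ + n₂·d₁)/(d₁·d₂).
n₁·d₂ = 3*p + 6.6. n₂·d₁ = 0.25*p + 0.925. Sum = 3.25*p + 7.525. d₁·d₂ = p^2 + 5.9*p + 8.14.
H(p) = (3.25*p + 7.525)/(p^2 + 5.9*p + 8.14)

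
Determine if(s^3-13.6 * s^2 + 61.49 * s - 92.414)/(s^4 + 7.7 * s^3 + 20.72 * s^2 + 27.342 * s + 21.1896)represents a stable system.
Denominator: s^4 + 7.7*s^3 + 20.72*s^2 + 27.342*s + 21.1896 = (s + 3.6)(s + 2.7)(s^2 + 1.4*s + 2.18). Poles: -0.7 + 1.3j, -0.7 - 1.3j, -2.7, -3.6. All Re(p)<0: Yes (stable)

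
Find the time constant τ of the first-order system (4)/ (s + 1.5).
First-order system: τ = -1/pole. Pole = -1.5. τ = -1/(-1.5) = 0.6667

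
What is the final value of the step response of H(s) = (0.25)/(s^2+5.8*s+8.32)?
FVT: lim_{t→∞} y(t) = lim_{s→0} s*Y(s) where Y(s) = H(s)/s.
= lim_{s→0} H(s) = H(0) = num(0)/den(0) = 0.25/8.32 = 0.03005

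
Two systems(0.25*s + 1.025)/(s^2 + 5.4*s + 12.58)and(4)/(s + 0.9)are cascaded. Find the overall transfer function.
Series: H = H₁ · H₂ = (n₁·n₂)/(d₁·d₂).
Num: n₁·n₂ = s + 4.1. Den: d₁·d₂ = s^3 + 6.3*s^2 + 17.44*s + 11.322.
H(s) = (s + 4.1)/(s^3 + 6.3*s^2 + 17.44*s + 11.322)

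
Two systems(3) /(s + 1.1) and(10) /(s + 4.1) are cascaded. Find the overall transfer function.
Series: H = H₁ · H₂ = (n₁·n₂)/(d₁·d₂).
Num: n₁·n₂ = 30. Den: d₁·d₂ = s^2 + 5.2*s + 4.51.
H(s) = (30)/(s^2 + 5.2*s + 4.51)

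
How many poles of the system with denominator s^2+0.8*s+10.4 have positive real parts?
Poles: -0.4 + 3.2j, -0.4 - 3.2j. RHP poles (Re>0): 0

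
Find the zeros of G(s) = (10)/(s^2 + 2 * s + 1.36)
Numerator is a nonzero constant (10) → Zeros: none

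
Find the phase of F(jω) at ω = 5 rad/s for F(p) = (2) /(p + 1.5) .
Substitute p = j*5: F(j5) = 0.110092 - 0.366972j.
∠F(j5) = atan2(Im, Re) = atan2(-0.366972, 0.110092) = -73.30°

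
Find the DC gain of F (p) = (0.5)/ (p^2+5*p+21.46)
DC gain = F(0) = num(0)/den(0) = 0.5/21.46 = 0.0233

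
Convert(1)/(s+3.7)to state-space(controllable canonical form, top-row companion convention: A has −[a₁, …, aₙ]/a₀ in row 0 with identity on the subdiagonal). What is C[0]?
Reachable canonical form: C = numerator coefficients (right-aligned, zero-padded to length n).
num = 1, C = [[1]].
C[0] = 1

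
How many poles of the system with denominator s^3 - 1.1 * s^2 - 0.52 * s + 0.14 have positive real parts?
s^3 - 1.1*s^2 - 0.52*s + 0.14 = (s - 0.2)(s + 0.5)(s - 1.4). Poles: -0.5, 0.2, 1.4. RHP poles (Re>0): 2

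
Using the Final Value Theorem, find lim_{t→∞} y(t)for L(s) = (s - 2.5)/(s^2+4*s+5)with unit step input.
FVT: lim_{t→∞} y(t) = lim_{s→0} s*Y(s) where Y(s) = L(s)/s.
= lim_{s→0} L(s) = L(0) = num(0)/den(0) = -2.5/5 = -0.5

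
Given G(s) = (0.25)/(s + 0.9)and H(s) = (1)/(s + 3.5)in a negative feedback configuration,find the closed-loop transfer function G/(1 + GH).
Closed-loop T = G/(1+GH).
Numerator: G_num * H_den = 0.25*s + 0.875.
Denominator: G_den * H_den + G_num * H_num = (s^2 + 4.4*s + 3.15) + (0.25) = s^2 + 4.4*s + 3.4.
T(s) = (0.25*s + 0.875)/(s^2 + 4.4*s + 3.4)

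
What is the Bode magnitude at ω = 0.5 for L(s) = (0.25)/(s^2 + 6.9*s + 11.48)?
Substitute s = j*0.5: L(j0.5) = 0.0203419 - 0.0062493j.
|L(j0.5)| = sqrt(Re² + Im²) = 0.02128.
20*log₁₀(0.02128) = -33.44 dB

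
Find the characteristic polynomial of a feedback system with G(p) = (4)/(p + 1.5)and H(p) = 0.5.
Characteristic poly = G_den * H_den + G_num * H_num = (p + 1.5) + (2) = p + 3.5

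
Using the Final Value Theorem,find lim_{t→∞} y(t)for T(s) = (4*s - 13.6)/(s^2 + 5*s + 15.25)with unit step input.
FVT: lim_{t→∞} y(t) = lim_{s→0} s*Y(s) where Y(s) = T(s)/s.
= lim_{s→0} T(s) = T(0) = num(0)/den(0) = -13.6/15.25 = -0.8918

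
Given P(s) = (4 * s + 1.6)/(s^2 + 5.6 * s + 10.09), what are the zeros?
Set numerator = 0: 4*s + 1.6 = 0 → Zeros: -0.4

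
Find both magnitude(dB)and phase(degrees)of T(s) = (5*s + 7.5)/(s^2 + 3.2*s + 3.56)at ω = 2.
Substitute s = j*2: T(j2) = 1.47496 - 1.27328j.
|T| = 20*log₁₀(sqrt(Re²+Im²)) = 5.79 dB.
∠T = atan2(Im, Re) = -40.80°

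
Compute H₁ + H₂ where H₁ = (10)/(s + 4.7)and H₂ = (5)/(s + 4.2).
Parallel: H = H₁ + H₂ = (n₁·d₂ + n₂·d₁)/(d₁·d₂).
n₁·d₂ = 10*s + 42. n₂·d₁ = 5*s + 23.5. Sum = 15*s + 65.5. d₁·d₂ = s^2 + 8.9*s + 19.74.
H(s) = (15*s + 65.5)/(s^2 + 8.9*s + 19.74)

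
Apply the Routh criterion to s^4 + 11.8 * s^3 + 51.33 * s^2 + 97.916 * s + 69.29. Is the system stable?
Routh array:
s^4: [1, 51.33, 69.29]; s^3: [11.8, 97.916]; s^2: [43.032, 69.29]; s^1: [78.9157]; s^0: [69.29]
First column: [1, 11.8, 43.032, 78.9157, 69.29]. Sign changes = 0.
Yes, stable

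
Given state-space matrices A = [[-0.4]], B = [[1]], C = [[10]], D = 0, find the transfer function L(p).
L(p) = C(pI - A)⁻¹B + D.
Characteristic polynomial det(pI - A) = p + 0.4.
Numerator from C·adj(pI-A)·B + D·det(pI-A) = 10.
L(p) = (10)/(p + 0.4)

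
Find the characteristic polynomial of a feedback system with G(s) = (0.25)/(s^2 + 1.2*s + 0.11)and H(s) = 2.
Characteristic poly = G_den * H_den + G_num * H_num = (s^2 + 1.2*s + 0.11) + (0.5) = s^2 + 1.2*s + 0.61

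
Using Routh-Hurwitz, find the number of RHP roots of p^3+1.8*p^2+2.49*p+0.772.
Routh array:
p^3: [1, 2.49]; p^2: [1.8, 0.772]; p^1: [2.06111]; p^0: [0.772]
First column: [1, 1.8, 2.06111, 0.772]. Sign changes = RHP roots = 0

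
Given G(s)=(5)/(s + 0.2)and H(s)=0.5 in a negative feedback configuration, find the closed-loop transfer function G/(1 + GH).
Closed-loop T = G/(1+GH).
Numerator: G_num * H_den = 5.
Denominator: G_den * H_den + G_num * H_num = (s + 0.2) + (2.5) = s + 2.7.
T(s) = (5)/(s + 2.7)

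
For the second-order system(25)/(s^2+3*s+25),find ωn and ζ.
Standard form: ωn²/(s²+2ζωn·s+ωn²).
const=25=ωn² → ωn=5, s coeff=3=2ζωn → ζ=0.3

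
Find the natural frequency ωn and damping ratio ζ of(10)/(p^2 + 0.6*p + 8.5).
Underdamped: complex pole -0.3 + 2.9j. ωn = |pole| = 2.915, ζ = -Re(pole)/ωn = 0.1029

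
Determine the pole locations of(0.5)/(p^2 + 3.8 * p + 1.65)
Set denominator = 0: p^2 + 3.8*p + 1.65 = (p + 0.5)(p + 3.3) = 0 → Poles: -0.5, -3.3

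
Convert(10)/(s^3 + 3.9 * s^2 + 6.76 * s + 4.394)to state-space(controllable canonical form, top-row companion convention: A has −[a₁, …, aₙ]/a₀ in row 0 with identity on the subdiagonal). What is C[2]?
Reachable canonical form: C = numerator coefficients (right-aligned, zero-padded to length n).
num = 10, C = [[0, 0, 10]].
C[2] = 10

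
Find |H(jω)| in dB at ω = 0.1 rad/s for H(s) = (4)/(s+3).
Substitute s = j*0.1: H(j0.1) = 1.33185 - 0.0443951j.
|H(j0.1)| = sqrt(Re² + Im²) = 1.333.
20*log₁₀(1.333) = 2.49 dB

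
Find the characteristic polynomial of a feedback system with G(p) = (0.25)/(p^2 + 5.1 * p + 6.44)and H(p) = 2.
Characteristic poly = G_den * H_den + G_num * H_num = (p^2 + 5.1*p + 6.44) + (0.5) = p^2 + 5.1*p + 6.94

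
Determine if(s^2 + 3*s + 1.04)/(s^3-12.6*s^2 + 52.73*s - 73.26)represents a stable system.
Denominator: s^3 - 12.6*s^2 + 52.73*s - 73.26 = (s - 3.7)(s - 4.4)(s - 4.5). Poles: 3.7, 4.4, 4.5. All Re(p)<0: No (unstable)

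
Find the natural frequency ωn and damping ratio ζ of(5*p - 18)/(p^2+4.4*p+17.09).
Underdamped: complex pole -2.2 + 3.5j. ωn = |pole| = 4.134, ζ = -Re(pole)/ωn = 0.5322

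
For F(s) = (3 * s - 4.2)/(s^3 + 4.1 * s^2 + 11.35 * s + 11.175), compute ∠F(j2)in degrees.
Substitute s = j*2: F(j2) = 0.452544 + 0.124861j.
∠F(j2) = atan2(Im, Re) = atan2(0.124861, 0.452544) = 15.42°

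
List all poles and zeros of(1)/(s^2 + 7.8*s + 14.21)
Set denominator = 0: s^2 + 7.8*s + 14.21 = (s + 2.9)(s + 4.9) = 0 → Poles: -2.9, -4.9
Numerator is a nonzero constant (1) → Zeros: none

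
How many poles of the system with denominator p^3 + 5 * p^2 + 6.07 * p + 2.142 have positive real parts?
p^3 + 5*p^2 + 6.07*p + 2.142 = (p + 0.7)(p + 3.4)(p + 0.9). Poles: -0.7, -0.9, -3.4. RHP poles (Re>0): 0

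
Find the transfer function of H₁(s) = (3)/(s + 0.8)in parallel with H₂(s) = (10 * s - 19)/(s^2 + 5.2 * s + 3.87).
Parallel: H = H₁ + H₂ = (n₁·d₂ + n₂·d₁)/(d₁·d₂).
n₁·d₂ = 3*s^2 + 15.6*s + 11.61. n₂·d₁ = 10*s^2 - 11*s - 15.2. Sum = 13*s^2 + 4.6*s - 3.59. d₁·d₂ = s^3 + 6*s^2 + 8.03*s + 3.096.
H(s) = (13*s^2 + 4.6*s - 3.59)/(s^3 + 6*s^2 + 8.03*s + 3.096)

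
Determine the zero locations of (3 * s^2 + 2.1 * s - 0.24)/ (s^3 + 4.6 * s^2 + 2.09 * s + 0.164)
Set numerator = 0: 3*s^2 + 2.1*s - 0.24 = 3*(s + 0.8)(s - 0.1) = 0 → Zeros: -0.8, 0.1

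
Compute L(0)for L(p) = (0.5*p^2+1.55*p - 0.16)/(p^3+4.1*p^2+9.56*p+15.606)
DC gain = L(0) = num(0)/den(0) = -0.16/15.606 = -0.01025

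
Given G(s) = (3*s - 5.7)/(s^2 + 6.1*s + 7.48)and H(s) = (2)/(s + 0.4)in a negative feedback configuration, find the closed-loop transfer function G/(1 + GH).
Closed-loop T = G/(1+GH).
Numerator: G_num * H_den = 3*s^2 - 4.5*s - 2.28.
Denominator: G_den * H_den + G_num * H_num = (s^3 + 6.5*s^2 + 9.92*s + 2.992) + (6*s - 11.4) = s^3 + 6.5*s^2 + 15.92*s - 8.408.
T(s) = (3*s^2 - 4.5*s - 2.28)/(s^3 + 6.5*s^2 + 15.92*s - 8.408)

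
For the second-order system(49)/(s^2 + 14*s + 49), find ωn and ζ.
Standard form: ωn²/(s²+2ζωn·s+ωn²).
const=49=ωn² → ωn=7, s coeff=14=2ζωn → ζ=1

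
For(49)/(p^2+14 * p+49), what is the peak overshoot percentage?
Standard form: ωn²/(p²+2ζωn·p+ωn²) → ωn = 7, ζ = 1.
ζ ≥ 1, so the response is non-oscillatory: peak overshoot = 0%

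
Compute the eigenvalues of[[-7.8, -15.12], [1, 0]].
Eigenvalues solve det(λI - A) = 0.
Characteristic polynomial: λ^2 + 7.8*λ + 15.12 = 0.
Factor: (λ + 3.6)(λ + 4.2) = 0.
Roots: -3.6, -4.2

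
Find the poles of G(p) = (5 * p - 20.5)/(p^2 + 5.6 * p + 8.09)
Set denominator = 0: p^2 + 5.6*p + 8.09 = 0 → Poles: -2.8 + 0.5j, -2.8 - 0.5j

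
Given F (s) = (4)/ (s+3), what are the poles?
Set denominator = 0: s + 3 = 0 → Poles: -3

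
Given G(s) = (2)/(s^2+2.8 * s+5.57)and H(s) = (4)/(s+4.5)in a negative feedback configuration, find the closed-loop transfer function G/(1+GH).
Closed-loop T = G/(1+GH).
Numerator: G_num * H_den = 2*s + 9.
Denominator: G_den * H_den + G_num * H_num = (s^3 + 7.3*s^2 + 18.17*s + 25.065) + (8) = s^3 + 7.3*s^2 + 18.17*s + 33.065.
T(s) = (2*s + 9)/(s^3 + 7.3*s^2 + 18.17*s + 33.065)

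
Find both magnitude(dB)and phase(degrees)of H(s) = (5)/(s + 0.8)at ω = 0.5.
Substitute s = j*0.5: H(j0.5) = 4.49438 - 2.80899j.
|H| = 20*log₁₀(sqrt(Re²+Im²)) = 14.49 dB.
∠H = atan2(Im, Re) = -32.01°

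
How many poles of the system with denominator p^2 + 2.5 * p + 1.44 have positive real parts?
p^2 + 2.5*p + 1.44 = (p + 0.9)(p + 1.6). Poles: -0.9, -1.6. RHP poles (Re>0): 0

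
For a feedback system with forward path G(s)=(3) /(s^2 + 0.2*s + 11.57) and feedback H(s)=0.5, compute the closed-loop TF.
Closed-loop T = G/(1+GH).
Numerator: G_num * H_den = 3.
Denominator: G_den * H_den + G_num * H_num = (s^2 + 0.2*s + 11.57) + (1.5) = s^2 + 0.2*s + 13.07.
T(s) = (3)/(s^2 + 0.2*s + 13.07)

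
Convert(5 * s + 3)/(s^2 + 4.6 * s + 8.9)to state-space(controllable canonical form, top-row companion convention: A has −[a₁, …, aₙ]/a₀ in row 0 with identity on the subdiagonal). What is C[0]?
Reachable canonical form: C = numerator coefficients (right-aligned, zero-padded to length n).
num = 5*s + 3, C = [[5, 3]].
C[0] = 5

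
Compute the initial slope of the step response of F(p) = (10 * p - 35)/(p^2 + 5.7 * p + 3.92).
IVT: y'(0⁺) = lim_{p→∞} p²·Y(p) = lim_{p→∞} p·F(p).
deg(num) = 1, deg(den) = 2, relative degree = 1, so p·F(p) → (leading num)/(leading den) = 10/1 = 10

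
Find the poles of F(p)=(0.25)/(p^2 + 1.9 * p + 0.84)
Set denominator = 0: p^2 + 1.9*p + 0.84 = (p + 1.2)(p + 0.7) = 0 → Poles: -0.7, -1.2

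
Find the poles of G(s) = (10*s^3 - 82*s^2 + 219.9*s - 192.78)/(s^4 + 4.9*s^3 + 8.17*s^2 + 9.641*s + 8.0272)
Set denominator = 0: s^4 + 4.9*s^3 + 8.17*s^2 + 9.641*s + 8.0272 = (s + 1.6)(s + 2.9)(s^2 + 0.4*s + 1.73) = 0 → Poles: -0.2 + 1.3j, -0.2 - 1.3j, -1.6, -2.9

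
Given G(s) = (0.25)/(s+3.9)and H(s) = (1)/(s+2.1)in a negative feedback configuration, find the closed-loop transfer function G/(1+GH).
Closed-loop T = G/(1+GH).
Numerator: G_num * H_den = 0.25*s + 0.525.
Denominator: G_den * H_den + G_num * H_num = (s^2 + 6*s + 8.19) + (0.25) = s^2 + 6*s + 8.44.
T(s) = (0.25*s + 0.525)/(s^2 + 6*s + 8.44)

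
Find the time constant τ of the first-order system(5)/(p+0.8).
First-order system: τ = -1/pole. Pole = -0.8. τ = -1/(-0.8) = 1.25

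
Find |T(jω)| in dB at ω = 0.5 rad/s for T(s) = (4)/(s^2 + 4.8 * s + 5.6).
Substitute s = j*0.5: T(j0.5) = 0.62241 - 0.279212j.
|T(j0.5)| = sqrt(Re² + Im²) = 0.6822.
20*log₁₀(0.6822) = -3.32 dB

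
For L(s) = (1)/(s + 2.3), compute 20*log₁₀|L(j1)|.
Substitute s = j*1: L(j1) = 0.36566 - 0.158983j.
|L(j1)| = sqrt(Re² + Im²) = 0.3987.
20*log₁₀(0.3987) = -7.99 dB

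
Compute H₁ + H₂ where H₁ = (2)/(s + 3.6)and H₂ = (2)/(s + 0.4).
Parallel: H = H₁ + H₂ = (n₁·d₂ + n₂·d₁)/(d₁·d₂).
n₁·d₂ = 2*s + 0.8. n₂·d₁ = 2*s + 7.2. Sum = 4*s + 8. d₁·d₂ = s^2 + 4*s + 1.44.
H(s) = (4*s + 8)/(s^2 + 4*s + 1.44)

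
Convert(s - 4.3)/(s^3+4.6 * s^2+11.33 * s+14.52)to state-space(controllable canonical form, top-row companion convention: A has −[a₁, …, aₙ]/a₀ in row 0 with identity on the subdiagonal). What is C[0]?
Reachable canonical form: C = numerator coefficients (right-aligned, zero-padded to length n).
num = s - 4.3, C = [[0, 1, -4.3]].
C[0] = 0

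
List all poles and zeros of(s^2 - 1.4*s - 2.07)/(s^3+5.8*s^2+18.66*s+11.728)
Set denominator = 0: s^3 + 5.8*s^2 + 18.66*s + 11.728 = (s + 0.8)(s^2 + 5*s + 14.66) = 0 → Poles: -0.8, -2.5 + 2.9j, -2.5 - 2.9j
Set numerator = 0: s^2 - 1.4*s - 2.07 = (s - 2.3)(s + 0.9) = 0 → Zeros: -0.9, 2.3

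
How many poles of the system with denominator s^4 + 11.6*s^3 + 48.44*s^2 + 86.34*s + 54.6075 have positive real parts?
s^4 + 11.6*s^3 + 48.44*s^2 + 86.34*s + 54.6075 = (s + 4.5)(s + 1.5)(s^2 + 5.6*s + 8.09). Poles: -1.5, -2.8 + 0.5j, -2.8 - 0.5j, -4.5. RHP poles (Re>0): 0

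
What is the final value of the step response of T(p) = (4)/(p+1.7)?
FVT: lim_{t→∞} y(t) = lim_{p→0} p*Y(p) where Y(p) = T(p)/p.
= lim_{p→0} T(p) = T(0) = num(0)/den(0) = 4/1.7 = 2.353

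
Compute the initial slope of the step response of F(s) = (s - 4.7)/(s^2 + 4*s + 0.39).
IVT: y'(0⁺) = lim_{s→∞} s²·Y(s) = lim_{s→∞} s·F(s).
deg(num) = 1, deg(den) = 2, relative degree = 1, so s·F(s) → (leading num)/(leading den) = 1/1 = 1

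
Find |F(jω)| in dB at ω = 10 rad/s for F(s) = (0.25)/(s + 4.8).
Substitute s = j*10: F(j10) = 0.00975293 - 0.0203186j.
|F(j10)| = sqrt(Re² + Im²) = 0.02254.
20*log₁₀(0.02254) = -32.94 dB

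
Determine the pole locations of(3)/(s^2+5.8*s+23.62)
Set denominator = 0: s^2 + 5.8*s + 23.62 = 0 → Poles: -2.9 + 3.9j, -2.9 - 3.9j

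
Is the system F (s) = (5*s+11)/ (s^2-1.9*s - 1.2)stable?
Denominator: s^2 - 1.9*s - 1.2 = (s - 2.4)(s + 0.5). Poles: -0.5, 2.4. All Re(p)<0: No (unstable)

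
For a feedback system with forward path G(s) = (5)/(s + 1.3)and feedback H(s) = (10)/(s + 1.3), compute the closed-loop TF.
Closed-loop T = G/(1+GH).
Numerator: G_num * H_den = 5*s + 6.5.
Denominator: G_den * H_den + G_num * H_num = (s^2 + 2.6*s + 1.69) + (50) = s^2 + 2.6*s + 51.69.
T(s) = (5*s + 6.5)/(s^2 + 2.6*s + 51.69)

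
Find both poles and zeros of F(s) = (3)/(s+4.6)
Set denominator = 0: s + 4.6 = 0 → Poles: -4.6
Numerator is a nonzero constant (3) → Zeros: none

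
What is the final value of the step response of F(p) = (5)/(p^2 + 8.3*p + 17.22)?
FVT: lim_{t→∞} y(t) = lim_{p→0} p*Y(p) where Y(p) = F(p)/p.
= lim_{p→0} F(p) = F(0) = num(0)/den(0) = 5/17.22 = 0.2904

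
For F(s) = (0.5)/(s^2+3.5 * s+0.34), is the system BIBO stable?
Denominator: s^2 + 3.5*s + 0.34 = (s + 0.1)(s + 3.4). Poles: -0.1, -3.4. All Re(p)<0: Yes (stable)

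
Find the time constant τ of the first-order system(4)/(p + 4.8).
First-order system: τ = -1/pole. Pole = -4.8. τ = -1/(-4.8) = 0.2083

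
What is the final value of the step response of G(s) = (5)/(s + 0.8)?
FVT: lim_{t→∞} y(t) = lim_{s→0} s*Y(s) where Y(s) = G(s)/s.
= lim_{s→0} G(s) = G(0) = num(0)/den(0) = 5/0.8 = 6.25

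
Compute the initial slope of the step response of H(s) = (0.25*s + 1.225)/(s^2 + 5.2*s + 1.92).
IVT: y'(0⁺) = lim_{s→∞} s²·Y(s) = lim_{s→∞} s·H(s).
deg(num) = 1, deg(den) = 2, relative degree = 1, so s·H(s) → (leading num)/(leading den) = 0.25/1 = 0.25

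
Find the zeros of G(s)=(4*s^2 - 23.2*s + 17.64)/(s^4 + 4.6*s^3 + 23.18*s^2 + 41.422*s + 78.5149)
Set numerator = 0: 4*s^2 - 23.2*s + 17.64 = 4*(s - 4.9)(s - 0.9) = 0 → Zeros: 0.9, 4.9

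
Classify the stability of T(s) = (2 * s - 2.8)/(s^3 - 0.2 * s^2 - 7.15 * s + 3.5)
Denominator: s^3 - 0.2*s^2 - 7.15*s + 3.5 = (s - 0.5)(s - 2.5)(s + 2.8). Poles: -2.8, 0.5, 2.5. Unstable (2 pole(s) in RHP)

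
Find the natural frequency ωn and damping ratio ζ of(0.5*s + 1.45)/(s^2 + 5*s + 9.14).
Underdamped: complex pole -2.5 + 1.7j. ωn = |pole| = 3.023, ζ = -Re(pole)/ωn = 0.8269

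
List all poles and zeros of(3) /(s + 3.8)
Set denominator = 0: s + 3.8 = 0 → Poles: -3.8
Numerator is a nonzero constant (3) → Zeros: none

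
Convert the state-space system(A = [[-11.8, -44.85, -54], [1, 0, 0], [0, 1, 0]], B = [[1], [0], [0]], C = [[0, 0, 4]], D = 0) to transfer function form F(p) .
F(p) = C(pI - A)⁻¹B + D.
Characteristic polynomial det(pI - A) = p^3 + 11.8*p^2 + 44.85*p + 54.
Numerator from C·adj(pI-A)·B + D·det(pI-A) = 4.
F(p) = (4)/(p^3 + 11.8*p^2 + 44.85*p + 54)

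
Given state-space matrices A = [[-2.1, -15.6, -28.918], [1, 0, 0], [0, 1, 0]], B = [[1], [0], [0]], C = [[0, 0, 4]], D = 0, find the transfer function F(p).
F(p) = C(pI - A)⁻¹B + D.
Characteristic polynomial det(pI - A) = p^3 + 2.1*p^2 + 15.6*p + 28.918.
Numerator from C·adj(pI-A)·B + D·det(pI-A) = 4.
F(p) = (4)/(p^3 + 2.1*p^2 + 15.6*p + 28.918)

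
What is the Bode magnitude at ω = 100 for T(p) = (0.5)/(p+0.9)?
Substitute p = j*100: T(j100) = 4.49964e-05 - 0.0049996j.
|T(j100)| = sqrt(Re² + Im²) = 0.005.
20*log₁₀(0.005) = -46.02 dB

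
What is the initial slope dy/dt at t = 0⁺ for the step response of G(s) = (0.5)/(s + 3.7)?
IVT: y'(0⁺) = lim_{s→∞} s²·Y(s) = lim_{s→∞} s·G(s).
deg(num) = 0, deg(den) = 1, relative degree = 1, so s·G(s) → (leading num)/(leading den) = 0.5/1 = 0.5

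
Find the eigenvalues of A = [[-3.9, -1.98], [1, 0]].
Eigenvalues solve det(λI - A) = 0.
Characteristic polynomial: λ^2 + 3.9*λ + 1.98 = 0.
Factor: (λ + 3.3)(λ + 0.6) = 0.
Roots: -0.6, -3.3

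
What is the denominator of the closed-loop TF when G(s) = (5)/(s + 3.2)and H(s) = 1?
Characteristic poly = G_den * H_den + G_num * H_num = (s + 3.2) + (5) = s + 8.2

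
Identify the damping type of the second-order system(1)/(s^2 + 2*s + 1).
Standard form: ωn²/(s²+2ζωn·s+ωn²) gives ωn=1, ζ=1.
Critically damped (ζ = 1)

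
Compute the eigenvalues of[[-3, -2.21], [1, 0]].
Eigenvalues solve det(λI - A) = 0.
Characteristic polynomial: λ^2 + 3*λ + 2.21 = 0.
Factor: (λ + 1.7)(λ + 1.3) = 0.
Roots: -1.3, -1.7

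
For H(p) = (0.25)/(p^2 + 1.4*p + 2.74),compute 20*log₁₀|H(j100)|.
Substitute p = j*100: H(j100) = -2.50019e-05 - 3.50123e-07j.
|H(j100)| = sqrt(Re² + Im²) = 2.5e-05.
20*log₁₀(2.5e-05) = -92.04 dB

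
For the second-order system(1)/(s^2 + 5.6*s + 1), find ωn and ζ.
Standard form: ωn²/(s²+2ζωn·s+ωn²).
const=1=ωn² → ωn=1, s coeff=5.6=2ζωn → ζ=2.8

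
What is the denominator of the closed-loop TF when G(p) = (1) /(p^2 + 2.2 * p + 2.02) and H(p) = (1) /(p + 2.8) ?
Characteristic poly = G_den * H_den + G_num * H_num = (p^3 + 5*p^2 + 8.18*p + 5.656) + (1) = p^3 + 5*p^2 + 8.18*p + 6.656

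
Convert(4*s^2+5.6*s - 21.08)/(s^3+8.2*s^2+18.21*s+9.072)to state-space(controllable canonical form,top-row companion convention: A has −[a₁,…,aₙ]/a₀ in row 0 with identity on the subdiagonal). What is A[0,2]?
Reachable canonical form for den = s^3 + 8.2*s^2 + 18.21*s + 9.072: top row of A = -[a₁,a₂,...,aₙ]/a₀, ones on the subdiagonal, zeros elsewhere.
A = [[-8.2, -18.21, -9.072], [1, 0, 0], [0, 1, 0]].
A[0,2] = -9.072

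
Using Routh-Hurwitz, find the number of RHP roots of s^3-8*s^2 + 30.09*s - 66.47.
Routh array:
s^3: [1, 30.09]; s^2: [-8, -66.47]; s^1: [21.78125]; s^0: [-66.47]
First column: [1, -8, 21.78125, -66.47]. Sign changes = RHP roots = 3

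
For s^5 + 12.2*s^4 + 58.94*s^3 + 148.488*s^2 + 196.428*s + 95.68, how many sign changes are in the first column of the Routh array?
Routh array:
s^5: [1, 58.94, 196.428]; s^4: [12.2, 148.488, 95.68]; s^3: [46.7689, 188.585]; s^2: [99.2941, 95.68]; s^1: [143.519]; s^0: [95.68]
First column: [1, 12.2, 46.7689, 99.2941, 143.519, 95.68]. Sign changes = 0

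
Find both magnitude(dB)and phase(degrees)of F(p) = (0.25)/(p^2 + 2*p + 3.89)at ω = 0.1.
Substitute p = j*0.1: F(j0.1) = 0.0642622 - 0.00331249j.
|F| = 20*log₁₀(sqrt(Re²+Im²)) = -23.83 dB.
∠F = atan2(Im, Re) = -2.95°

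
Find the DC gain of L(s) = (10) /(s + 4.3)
DC gain = L(0) = num(0)/den(0) = 10/4.3 = 2.326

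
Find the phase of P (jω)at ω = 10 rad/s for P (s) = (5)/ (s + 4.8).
Substitute s = j*10: P(j10) = 0.195059 - 0.406372j.
∠P(j10) = atan2(Im, Re) = atan2(-0.406372, 0.195059) = -64.36°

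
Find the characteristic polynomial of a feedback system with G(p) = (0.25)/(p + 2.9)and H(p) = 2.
Characteristic poly = G_den * H_den + G_num * H_num = (p + 2.9) + (0.5) = p + 3.4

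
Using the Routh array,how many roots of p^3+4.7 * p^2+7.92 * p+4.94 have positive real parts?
Routh array:
p^3: [1, 7.92]; p^2: [4.7, 4.94]; p^1: [6.86894]; p^0: [4.94]
First column: [1, 4.7, 6.86894, 4.94]. Sign changes = RHP roots = 0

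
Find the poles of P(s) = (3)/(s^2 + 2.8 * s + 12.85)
Set denominator = 0: s^2 + 2.8*s + 12.85 = 0 → Poles: -1.4 + 3.3j, -1.4 - 3.3j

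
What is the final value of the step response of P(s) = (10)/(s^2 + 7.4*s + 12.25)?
FVT: lim_{t→∞} y(t) = lim_{s→0} s*Y(s) where Y(s) = P(s)/s.
= lim_{s→0} P(s) = P(0) = num(0)/den(0) = 10/12.25 = 0.8163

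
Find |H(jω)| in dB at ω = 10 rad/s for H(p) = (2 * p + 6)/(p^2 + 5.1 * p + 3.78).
Substitute p = j*10: H(j10) = 0.0373277 - 0.188072j.
|H(j10)| = sqrt(Re² + Im²) = 0.1917.
20*log₁₀(0.1917) = -14.35 dB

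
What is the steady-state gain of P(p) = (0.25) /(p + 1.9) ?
DC gain = P(0) = num(0)/den(0) = 0.25/1.9 = 0.1316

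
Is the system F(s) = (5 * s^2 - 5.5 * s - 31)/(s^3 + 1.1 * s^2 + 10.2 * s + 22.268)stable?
Denominator: s^3 + 1.1*s^2 + 10.2*s + 22.268 = (s + 1.9)(s^2 - 0.8*s + 11.72). Poles: -1.9, 0.4 + 3.4j, 0.4 - 3.4j. All Re(p)<0: No (unstable)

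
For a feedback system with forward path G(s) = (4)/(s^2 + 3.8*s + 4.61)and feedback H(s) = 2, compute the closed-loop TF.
Closed-loop T = G/(1+GH).
Numerator: G_num * H_den = 4.
Denominator: G_den * H_den + G_num * H_num = (s^2 + 3.8*s + 4.61) + (8) = s^2 + 3.8*s + 12.61.
T(s) = (4)/(s^2 + 3.8*s + 12.61)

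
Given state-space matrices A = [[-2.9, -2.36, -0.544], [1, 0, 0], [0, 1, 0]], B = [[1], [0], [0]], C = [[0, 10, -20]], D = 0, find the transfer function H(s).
H(s) = C(sI - A)⁻¹B + D.
Characteristic polynomial det(sI - A) = s^3 + 2.9*s^2 + 2.36*s + 0.544.
Numerator from C·adj(sI-A)·B + D·det(sI-A) = 10*s - 20.
H(s) = (10*s - 20)/(s^3 + 2.9*s^2 + 2.36*s + 0.544)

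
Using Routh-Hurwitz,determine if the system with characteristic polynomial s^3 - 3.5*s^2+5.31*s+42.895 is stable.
Routh array:
s^3: [1, 5.31]; s^2: [-3.5, 42.895]; s^1: [17.5657]; s^0: [42.895]
First column: [1, -3.5, 17.5657, 42.895]. Sign changes = 2.
No, unstable (2 RHP root(s))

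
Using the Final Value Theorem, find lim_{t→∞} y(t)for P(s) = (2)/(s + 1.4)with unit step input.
FVT: lim_{t→∞} y(t) = lim_{s→0} s*Y(s) where Y(s) = P(s)/s.
= lim_{s→0} P(s) = P(0) = num(0)/den(0) = 2/1.4 = 1.429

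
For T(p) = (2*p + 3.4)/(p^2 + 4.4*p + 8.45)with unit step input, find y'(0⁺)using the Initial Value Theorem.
IVT: y'(0⁺) = lim_{p→∞} p²·Y(p) = lim_{p→∞} p·T(p).
deg(num) = 1, deg(den) = 2, relative degree = 1, so p·T(p) → (leading num)/(leading den) = 2/1 = 2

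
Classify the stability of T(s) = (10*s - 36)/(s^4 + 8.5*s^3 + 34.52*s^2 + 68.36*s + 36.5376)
Denominator: s^4 + 8.5*s^3 + 34.52*s^2 + 68.36*s + 36.5376 = (s + 3.3)(s + 0.8)(s^2 + 4.4*s + 13.84). Poles: -0.8, -2.2 + 3j, -2.2 - 3j, -3.3. Stable (all poles in LHP)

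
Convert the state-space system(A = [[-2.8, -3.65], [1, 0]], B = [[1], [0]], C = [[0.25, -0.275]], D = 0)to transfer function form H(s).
H(s) = C(sI - A)⁻¹B + D.
Characteristic polynomial det(sI - A) = s^2 + 2.8*s + 3.65.
Numerator from C·adj(sI-A)·B + D·det(sI-A) = 0.25*s - 0.275.
H(s) = (0.25*s - 0.275)/(s^2 + 2.8*s + 3.65)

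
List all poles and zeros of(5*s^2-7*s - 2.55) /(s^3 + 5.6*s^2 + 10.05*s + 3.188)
Set denominator = 0: s^3 + 5.6*s^2 + 10.05*s + 3.188 = (s + 0.4)(s^2 + 5.2*s + 7.97) = 0 → Poles: -0.4, -2.6 + 1.1j, -2.6 - 1.1j
Set numerator = 0: 5*s^2 - 7*s - 2.55 = 5*(s - 1.7)(s + 0.3) = 0 → Zeros: -0.3, 1.7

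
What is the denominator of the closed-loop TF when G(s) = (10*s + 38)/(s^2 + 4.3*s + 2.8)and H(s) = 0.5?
Characteristic poly = G_den * H_den + G_num * H_num = (s^2 + 4.3*s + 2.8) + (5*s + 19) = s^2 + 9.3*s + 21.8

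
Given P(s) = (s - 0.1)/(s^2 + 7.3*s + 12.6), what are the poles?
Set denominator = 0: s^2 + 7.3*s + 12.6 = (s + 4.5)(s + 2.8) = 0 → Poles: -2.8, -4.5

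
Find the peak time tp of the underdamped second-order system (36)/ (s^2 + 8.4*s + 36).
Standard form: ωn²/(s²+2ζωn·s+ωn²) → ωn = 6, ζ = 0.7.
ωd = ωn·√(1-ζ²) = 6·√(1-0.7²) = 4.285.
tp = π/ωd = π/4.285 = 0.7332 s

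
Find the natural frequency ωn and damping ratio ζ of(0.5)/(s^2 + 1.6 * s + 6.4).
Underdamped: complex pole -0.8 + 2.4j. ωn = |pole| = 2.53, ζ = -Re(pole)/ωn = 0.3162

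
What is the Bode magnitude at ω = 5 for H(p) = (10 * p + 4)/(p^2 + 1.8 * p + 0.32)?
Substitute p = j*5: H(j5) = 0.509026 - 1.84031j.
|H(j5)| = sqrt(Re² + Im²) = 1.909.
20*log₁₀(1.909) = 5.62 dB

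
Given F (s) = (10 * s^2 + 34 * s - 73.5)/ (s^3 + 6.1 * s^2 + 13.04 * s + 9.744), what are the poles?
Set denominator = 0: s^3 + 6.1*s^2 + 13.04*s + 9.744 = (s + 2.1)(s^2 + 4*s + 4.64) = 0 → Poles: -2 + 0.8j, -2 - 0.8j, -2.1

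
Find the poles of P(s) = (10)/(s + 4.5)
Set denominator = 0: s + 4.5 = 0 → Poles: -4.5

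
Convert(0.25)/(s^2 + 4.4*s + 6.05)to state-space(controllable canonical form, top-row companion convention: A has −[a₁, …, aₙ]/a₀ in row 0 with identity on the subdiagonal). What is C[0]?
Reachable canonical form: C = numerator coefficients (right-aligned, zero-padded to length n).
num = 0.25, C = [[0, 0.25]].
C[0] = 0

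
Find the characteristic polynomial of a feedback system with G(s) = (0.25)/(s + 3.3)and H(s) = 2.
Characteristic poly = G_den * H_den + G_num * H_num = (s + 3.3) + (0.5) = s + 3.8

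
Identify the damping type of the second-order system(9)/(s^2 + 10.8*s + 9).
Standard form: ωn²/(s²+2ζωn·s+ωn²) gives ωn=3, ζ=1.8.
Overdamped (ζ = 1.8 > 1)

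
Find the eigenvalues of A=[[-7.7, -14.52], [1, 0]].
Eigenvalues solve det(λI - A) = 0.
Characteristic polynomial: λ^2 + 7.7*λ + 14.52 = 0.
Factor: (λ + 4.4)(λ + 3.3) = 0.
Roots: -3.3, -4.4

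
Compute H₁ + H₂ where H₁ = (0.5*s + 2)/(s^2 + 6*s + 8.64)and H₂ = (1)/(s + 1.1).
Parallel: H = H₁ + H₂ = (n₁·d₂ + n₂·d₁)/(d₁·d₂).
n₁·d₂ = 0.5*s^2 + 2.55*s + 2.2. n₂·d₁ = s^2 + 6*s + 8.64. Sum = 1.5*s^2 + 8.55*s + 10.84. d₁·d₂ = s^3 + 7.1*s^2 + 15.24*s + 9.504.
H(s) = (1.5*s^2 + 8.55*s + 10.84)/(s^3 + 7.1*s^2 + 15.24*s + 9.504)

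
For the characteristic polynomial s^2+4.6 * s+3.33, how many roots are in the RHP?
s^2 + 4.6*s + 3.33 = (s + 3.7)(s + 0.9). Poles: -0.9, -3.7. RHP poles (Re>0): 0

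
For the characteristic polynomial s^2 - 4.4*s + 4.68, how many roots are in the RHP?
s^2 - 4.4*s + 4.68 = (s - 2.6)(s - 1.8). Poles: 1.8, 2.6. RHP poles (Re>0): 2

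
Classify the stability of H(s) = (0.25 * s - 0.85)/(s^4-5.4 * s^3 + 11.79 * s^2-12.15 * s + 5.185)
Denominator: s^4 - 5.4*s^3 + 11.79*s^2 - 12.15*s + 5.185 = (s^2 - 3.2*s + 3.05)(s^2 - 2.2*s + 1.7). Poles: 1.1 + 0.7j, 1.1 - 0.7j, 1.6 + 0.7j, 1.6 - 0.7j. Unstable (4 pole(s) in RHP)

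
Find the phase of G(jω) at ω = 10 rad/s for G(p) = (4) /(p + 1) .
Substitute p = j*10: G(j10) = 0.039604 - 0.39604j.
∠G(j10) = atan2(Im, Re) = atan2(-0.39604, 0.039604) = -84.29°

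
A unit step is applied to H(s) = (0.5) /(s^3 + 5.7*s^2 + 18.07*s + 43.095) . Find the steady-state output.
FVT: lim_{t→∞} y(t) = lim_{s→0} s*Y(s) where Y(s) = H(s)/s.
= lim_{s→0} H(s) = H(0) = num(0)/den(0) = 0.5/43.095 = 0.0116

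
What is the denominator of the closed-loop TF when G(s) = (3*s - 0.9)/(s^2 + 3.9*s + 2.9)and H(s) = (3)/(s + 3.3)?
Characteristic poly = G_den * H_den + G_num * H_num = (s^3 + 7.2*s^2 + 15.77*s + 9.57) + (9*s - 2.7) = s^3 + 7.2*s^2 + 24.77*s + 6.87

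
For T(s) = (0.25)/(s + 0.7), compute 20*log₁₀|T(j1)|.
Substitute s = j*1: T(j1) = 0.11745 - 0.167785j.
|T(j1)| = sqrt(Re² + Im²) = 0.2048.
20*log₁₀(0.2048) = -13.77 dB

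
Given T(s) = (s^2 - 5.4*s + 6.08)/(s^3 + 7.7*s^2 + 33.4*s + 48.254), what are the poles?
Set denominator = 0: s^3 + 7.7*s^2 + 33.4*s + 48.254 = (s + 2.3)(s^2 + 5.4*s + 20.98) = 0 → Poles: -2.3, -2.7 + 3.7j, -2.7 - 3.7j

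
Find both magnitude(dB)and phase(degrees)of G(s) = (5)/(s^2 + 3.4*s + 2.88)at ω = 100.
Substitute s = j*100: G(j100) = -0.000499566 - 1.69901e-05j.
|G| = 20*log₁₀(sqrt(Re²+Im²)) = -66.02 dB.
∠G = atan2(Im, Re) = -178.05°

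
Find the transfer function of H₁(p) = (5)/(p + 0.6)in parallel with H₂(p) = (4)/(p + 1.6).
Parallel: H = H₁ + H₂ = (n₁·d₂ + n₂·d₁)/(d₁·d₂).
n₁·d₂ = 5*p + 8. n₂·d₁ = 4*p + 2.4. Sum = 9*p + 10.4. d₁·d₂ = p^2 + 2.2*p + 0.96.
H(p) = (9*p + 10.4)/(p^2 + 2.2*p + 0.96)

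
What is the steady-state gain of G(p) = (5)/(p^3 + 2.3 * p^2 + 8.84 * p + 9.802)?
DC gain = G(0) = num(0)/den(0) = 5/9.802 = 0.5101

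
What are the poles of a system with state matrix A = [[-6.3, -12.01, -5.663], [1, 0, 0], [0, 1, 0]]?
Eigenvalues solve det(λI - A) = 0.
Characteristic polynomial: λ^3 + 6.3*λ^2 + 12.01*λ + 5.663 = 0.
Factor: (λ + 0.7)(λ^2 + 5.6*λ + 8.09) = 0.
Roots: -0.7, -2.8 + 0.5j, -2.8 - 0.5j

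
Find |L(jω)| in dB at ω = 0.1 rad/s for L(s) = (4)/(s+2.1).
Substitute s = j*0.1: L(j0.1) = 1.90045 - 0.0904977j.
|L(j0.1)| = sqrt(Re² + Im²) = 1.903.
20*log₁₀(1.903) = 5.59 dB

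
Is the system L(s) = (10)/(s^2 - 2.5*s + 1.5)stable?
Denominator: s^2 - 2.5*s + 1.5 = (s - 1.5)(s - 1). Poles: 1, 1.5. All Re(p)<0: No (unstable)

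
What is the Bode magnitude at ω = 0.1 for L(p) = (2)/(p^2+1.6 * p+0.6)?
Substitute p = j*0.1: L(j0.1) = 3.15761 - 0.856302j.
|L(j0.1)| = sqrt(Re² + Im²) = 3.272.
20*log₁₀(3.272) = 10.30 dB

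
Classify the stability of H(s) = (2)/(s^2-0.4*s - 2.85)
Denominator: s^2 - 0.4*s - 2.85 = (s - 1.9)(s + 1.5). Poles: -1.5, 1.9. Unstable (1 pole(s) in RHP)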